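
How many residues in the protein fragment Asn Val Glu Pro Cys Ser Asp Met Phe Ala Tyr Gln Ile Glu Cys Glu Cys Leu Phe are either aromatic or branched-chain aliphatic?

6

Aromatic: F, W, Y. Branched-chain aliphatic: I, L, V.
Aromatic residues here: Phe9, Tyr11, Phe19 (3).
Branched-chain aliphatic residues here: Val2, Ile13, Leu18 (3).
The two groups share no amino acid, so total = 3 + 3 = 6.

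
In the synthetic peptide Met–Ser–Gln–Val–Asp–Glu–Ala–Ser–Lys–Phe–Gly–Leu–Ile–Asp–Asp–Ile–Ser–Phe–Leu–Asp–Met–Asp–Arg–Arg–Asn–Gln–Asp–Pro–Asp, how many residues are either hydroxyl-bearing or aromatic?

Hydroxyl-bearing: S, T, Y. Aromatic: F, W, Y.
Hydroxyl-bearing residues here: Ser2, Ser8, Ser17 (3).
Aromatic residues here: Phe10, Phe18 (2).
(Y belongs to both groups, but none appear in this sequence.) Total = 3 + 2 = 5.

5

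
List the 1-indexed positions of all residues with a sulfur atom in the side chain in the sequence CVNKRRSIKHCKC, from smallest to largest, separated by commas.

Cysteine (C, thiol) and methionine (M, thioether) are the two sulfur-containing amino acids.
Matching residues: C1, C11, C13.

1, 11, 13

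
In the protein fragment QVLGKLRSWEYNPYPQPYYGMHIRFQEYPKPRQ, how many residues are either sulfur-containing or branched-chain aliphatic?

Sulfur-containing: C, M. Branched-chain aliphatic: I, L, V.
Sulfur-containing residues here: M21 (1).
Branched-chain aliphatic residues here: V2, L3, L6, I23 (4).
The two groups share no amino acid, so total = 1 + 4 = 5.

5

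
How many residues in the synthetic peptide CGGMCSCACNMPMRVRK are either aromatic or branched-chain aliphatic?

Aromatic: F, W, Y. Branched-chain aliphatic: I, L, V.
Aromatic residues here: none (0).
Branched-chain aliphatic residues here: V15 (1).
The two groups share no amino acid, so total = 0 + 1 = 1.

1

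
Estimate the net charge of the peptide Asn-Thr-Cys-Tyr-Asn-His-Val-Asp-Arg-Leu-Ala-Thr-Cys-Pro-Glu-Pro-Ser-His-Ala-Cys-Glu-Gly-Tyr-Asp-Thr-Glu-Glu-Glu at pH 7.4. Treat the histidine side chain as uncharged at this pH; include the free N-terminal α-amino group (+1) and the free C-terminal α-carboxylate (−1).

-6

Near pH 7.4, K and R contribute +1 each, D and E contribute −1 each, and every other side chain (His included, as stated) is uncharged.
Positive (K, R): Arg9 → +1.
Negative (D, E): Asp8, Glu15, Glu21, Asp24, Glu26, Glu27, Glu28 → −7.
The N-terminus (+1) and C-terminus (−1) cancel.
Net charge = (+1) + (−7) = −6.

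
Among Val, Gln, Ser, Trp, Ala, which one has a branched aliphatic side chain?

The BCAAs are Val, Leu, and Ile — aliphatic side chains with a branch point.
Of the listed options, only Val belongs to this group.

Val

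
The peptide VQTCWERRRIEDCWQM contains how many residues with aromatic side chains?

2

Phenylalanine (F), tryptophan (W), and tyrosine (Y) have aromatic ring side chains.
Matching residues: W5, W14.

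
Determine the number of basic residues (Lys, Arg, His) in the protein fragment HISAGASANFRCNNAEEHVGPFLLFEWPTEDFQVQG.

Matching residues: H1, R11, H18.

3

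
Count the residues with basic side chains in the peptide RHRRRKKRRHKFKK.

13

K, R, and H are the three residues with basic side chains (ε-amine, guanidinium, and imidazole respectively).
Matching residues: R1, H2, R3, R4, R5, K6, K7, R8, R9, H10, K11, K13, K14.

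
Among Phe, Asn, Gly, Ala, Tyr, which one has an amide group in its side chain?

Asparagine (N) and glutamine (Q) have uncharged amide side chains.
Of the listed options, only Asn belongs to this group.

Asn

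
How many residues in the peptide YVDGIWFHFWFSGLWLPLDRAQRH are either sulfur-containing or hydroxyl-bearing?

2

Sulfur-containing: C, M. Hydroxyl-bearing: S, T, Y.
Sulfur-containing residues here: none (0).
Hydroxyl-bearing residues here: Y1, S12 (2).
The two groups share no amino acid, so total = 0 + 2 = 2.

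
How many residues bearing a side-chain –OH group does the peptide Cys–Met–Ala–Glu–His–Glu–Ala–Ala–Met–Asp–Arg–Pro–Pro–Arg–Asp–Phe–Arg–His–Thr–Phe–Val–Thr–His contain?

Serine (S), threonine (T), and tyrosine (Y) each carry a hydroxyl group on the side chain.
Matching residues: Thr19, Thr22.

2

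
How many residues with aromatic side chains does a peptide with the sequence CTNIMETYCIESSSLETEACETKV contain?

The aromatic amino acids are Phe (F, benzyl), Trp (W, indole), and Tyr (Y, phenol).
Matching residues: Y8.

1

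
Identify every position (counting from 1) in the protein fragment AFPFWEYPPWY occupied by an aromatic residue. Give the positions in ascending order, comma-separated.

2, 4, 5, 7, 10, 11

F, W, and Y each carry an aromatic ring on the side chain.
Matching residues: F2, F4, W5, Y7, W10, Y11.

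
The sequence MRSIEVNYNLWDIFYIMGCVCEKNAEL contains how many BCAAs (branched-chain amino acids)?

7

Valine (V), leucine (L), and isoleucine (I) are the branched-chain amino acids.
Matching residues: I4, V6, L10, I13, I16, V20, L27.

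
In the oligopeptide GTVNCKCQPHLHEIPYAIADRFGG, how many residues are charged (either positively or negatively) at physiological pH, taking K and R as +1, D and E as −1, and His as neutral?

4

Charged side chains at pH ~7.4: K, R (positive); D, E (negative).
Matching residues: K6, E13, D20, R21.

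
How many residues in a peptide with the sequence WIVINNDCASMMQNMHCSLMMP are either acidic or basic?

Acidic: D, E. Basic: H, K, R.
Acidic residues here: D7 (1).
Basic residues here: H16 (1).
The two groups share no amino acid, so total = 1 + 1 = 2.

2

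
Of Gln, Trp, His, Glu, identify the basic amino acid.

The basic amino acids are Lys (K), Arg (R), and His (H).
Of the listed options, only His belongs to this group.

His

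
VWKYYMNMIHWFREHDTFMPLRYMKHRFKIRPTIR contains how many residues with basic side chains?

11

K, R, and H are the three residues with basic side chains (ε-amine, guanidinium, and imidazole respectively).
Matching residues: K3, H10, R13, H15, R22, K25, H26, R27, K29, R31, R35.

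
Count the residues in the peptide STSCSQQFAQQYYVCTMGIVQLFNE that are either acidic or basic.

1

Acidic: D, E. Basic: H, K, R.
Acidic residues here: E25 (1).
Basic residues here: none (0).
The two groups share no amino acid, so total = 1 + 0 = 1.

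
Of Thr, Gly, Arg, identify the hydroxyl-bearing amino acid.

Thr

The –OH-bearing residues are Ser, Thr (aliphatic alcohols), and Tyr (phenol).
Of the listed options, only Thr belongs to this group.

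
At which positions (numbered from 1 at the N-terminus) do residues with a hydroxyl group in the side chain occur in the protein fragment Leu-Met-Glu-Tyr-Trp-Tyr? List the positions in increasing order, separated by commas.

The –OH-bearing residues are Ser, Thr (aliphatic alcohols), and Tyr (phenol).
Matching residues: Tyr4, Tyr6.

4, 6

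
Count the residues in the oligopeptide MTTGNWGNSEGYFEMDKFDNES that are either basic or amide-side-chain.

Basic: H, K, R. Amide-side-chain: N, Q.
Basic residues here: K17 (1).
Amide-side-chain residues here: N5, N8, N20 (3).
The two groups share no amino acid, so total = 1 + 3 = 4.

4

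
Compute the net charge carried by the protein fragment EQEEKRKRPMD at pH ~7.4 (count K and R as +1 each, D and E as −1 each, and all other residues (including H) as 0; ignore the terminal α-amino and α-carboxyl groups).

0

Positive (K, R): K5, R6, K7, R8 → +4.
Negative (D, E): E1, E3, E4, D11 → −4.
Net charge = (+4) + (−4) = 0.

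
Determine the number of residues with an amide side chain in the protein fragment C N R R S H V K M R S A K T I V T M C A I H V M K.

1

Asparagine (N) and glutamine (Q) have uncharged amide side chains.
Matching residues: N2.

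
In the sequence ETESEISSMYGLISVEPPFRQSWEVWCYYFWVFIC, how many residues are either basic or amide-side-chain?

Basic: H, K, R. Amide-side-chain: N, Q.
Basic residues here: R20 (1).
Amide-side-chain residues here: Q21 (1).
The two groups share no amino acid, so total = 1 + 1 = 2.

2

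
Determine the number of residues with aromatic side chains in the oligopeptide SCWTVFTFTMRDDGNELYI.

4

The aromatic amino acids are Phe (F, benzyl), Trp (W, indole), and Tyr (Y, phenol).
Matching residues: W3, F6, F8, Y18.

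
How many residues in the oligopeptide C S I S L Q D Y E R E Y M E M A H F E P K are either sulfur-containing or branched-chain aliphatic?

5

Sulfur-containing: C, M. Branched-chain aliphatic: I, L, V.
Sulfur-containing residues here: C1, M13, M15 (3).
Branched-chain aliphatic residues here: I3, L5 (2).
The two groups share no amino acid, so total = 3 + 2 = 5.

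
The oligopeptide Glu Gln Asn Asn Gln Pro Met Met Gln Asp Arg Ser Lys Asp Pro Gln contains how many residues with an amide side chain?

6

Asparagine (N) and glutamine (Q) have uncharged amide side chains.
Matching residues: Gln2, Asn3, Asn4, Gln5, Gln9, Gln16.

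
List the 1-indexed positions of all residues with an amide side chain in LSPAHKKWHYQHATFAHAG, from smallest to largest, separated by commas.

11

Asparagine (N) and glutamine (Q) have uncharged amide side chains.
Matching residues: Q11.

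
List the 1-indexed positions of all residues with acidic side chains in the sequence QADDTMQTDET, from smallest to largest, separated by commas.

3, 4, 9, 10

Only D (aspartate) and E (glutamate) carry a side-chain carboxylic acid.
Matching residues: D3, D4, D9, E10.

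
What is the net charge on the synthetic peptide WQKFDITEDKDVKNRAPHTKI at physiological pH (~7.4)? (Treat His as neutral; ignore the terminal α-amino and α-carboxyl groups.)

At pH ~7.4 the Lys and Arg side chains are protonated (+1), the Asp and Glu side chains are deprotonated (−1), and with His taken as neutral all other side chains carry no charge.
Positive (K, R): K3, K10, K13, R15, K20 → +5.
Negative (D, E): D5, E8, D9, D11 → −4.
Net charge = (+5) + (−4) = +1.

+1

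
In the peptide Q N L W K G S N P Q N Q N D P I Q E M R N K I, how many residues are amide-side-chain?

9

The amide-side-chain residues are Asn (N) and Gln (Q).
Matching residues: Q1, N2, N8, Q10, N11, Q12, N13, Q17, N21.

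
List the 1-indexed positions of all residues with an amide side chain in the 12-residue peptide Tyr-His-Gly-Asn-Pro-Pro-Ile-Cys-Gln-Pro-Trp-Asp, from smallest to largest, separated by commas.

4, 9

Asparagine (N) and glutamine (Q) have uncharged amide side chains.
Matching residues: Asn4, Gln9.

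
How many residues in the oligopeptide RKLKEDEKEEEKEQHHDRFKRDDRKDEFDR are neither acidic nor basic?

4

Acidic: D, E. Basic: K, R, H. All other residues are neither.
Matching residues: L3, Q14, F19, F28.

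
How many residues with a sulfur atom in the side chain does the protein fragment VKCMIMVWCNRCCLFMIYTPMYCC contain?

Cysteine (C, thiol) and methionine (M, thioether) are the two sulfur-containing amino acids.
Matching residues: C3, M4, M6, C9, C12, C13, M16, M21, C23, C24.

10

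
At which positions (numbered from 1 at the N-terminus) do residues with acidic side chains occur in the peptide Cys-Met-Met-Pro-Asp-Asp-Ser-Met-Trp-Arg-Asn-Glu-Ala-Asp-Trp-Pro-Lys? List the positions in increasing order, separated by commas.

5, 6, 12, 14

Aspartate (D) and glutamate (E) have carboxylic-acid side chains and are the acidic amino acids.
Matching residues: Asp5, Asp6, Glu12, Asp14.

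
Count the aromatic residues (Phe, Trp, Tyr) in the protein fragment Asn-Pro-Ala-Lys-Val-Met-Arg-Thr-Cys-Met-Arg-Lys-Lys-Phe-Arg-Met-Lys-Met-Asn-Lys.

Matching residues: Phe14.

1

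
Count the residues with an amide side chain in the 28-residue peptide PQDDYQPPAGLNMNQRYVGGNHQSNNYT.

Asparagine (N) and glutamine (Q) have uncharged amide side chains.
Matching residues: Q2, Q6, N12, N14, Q15, N21, Q23, N25, N26.

9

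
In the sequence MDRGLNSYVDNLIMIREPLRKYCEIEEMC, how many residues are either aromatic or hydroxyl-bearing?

3

Aromatic: F, W, Y. Hydroxyl-bearing: S, T, Y.
Aromatic residues here: Y8, Y22 (2).
Hydroxyl-bearing residues here: S7, Y8, Y22 (3).
Y is in both groups, so the 2 Y residues must not be double-counted.
Total = 2 + 3 − 2 = 3.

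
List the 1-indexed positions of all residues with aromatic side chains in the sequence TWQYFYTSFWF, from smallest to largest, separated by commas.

2, 4, 5, 6, 9, 10, 11

Phenylalanine (F), tryptophan (W), and tyrosine (Y) have aromatic ring side chains.
Matching residues: W2, Y4, F5, Y6, F9, W10, F11.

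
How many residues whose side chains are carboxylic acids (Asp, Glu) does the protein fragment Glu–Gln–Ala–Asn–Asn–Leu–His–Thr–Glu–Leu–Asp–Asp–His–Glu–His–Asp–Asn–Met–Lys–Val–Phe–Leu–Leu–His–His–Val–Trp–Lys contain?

6

Matching residues: Glu1, Glu9, Asp11, Asp12, Glu14, Asp16.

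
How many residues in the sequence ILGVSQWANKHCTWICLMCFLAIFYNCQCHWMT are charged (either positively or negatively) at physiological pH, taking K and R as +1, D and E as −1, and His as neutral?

Charged side chains at pH ~7.4: K, R (positive); D, E (negative).
Matching residues: K10.

1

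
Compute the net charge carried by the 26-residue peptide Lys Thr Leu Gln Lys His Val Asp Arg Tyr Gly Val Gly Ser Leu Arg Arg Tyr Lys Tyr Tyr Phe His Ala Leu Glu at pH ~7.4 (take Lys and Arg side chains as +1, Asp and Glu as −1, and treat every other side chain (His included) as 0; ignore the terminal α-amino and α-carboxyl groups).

Positive (K, R): Lys1, Lys5, Arg9, Arg16, Arg17, Lys19 → +6.
Negative (D, E): Asp8, Glu26 → −2.
Net charge = (+6) + (−2) = +4.

+4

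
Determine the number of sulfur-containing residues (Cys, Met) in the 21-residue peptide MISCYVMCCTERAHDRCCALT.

Matching residues: M1, C4, M7, C8, C9, C17, C18.

7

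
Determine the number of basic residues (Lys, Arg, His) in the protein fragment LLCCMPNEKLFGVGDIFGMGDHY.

2

Matching residues: K9, H22.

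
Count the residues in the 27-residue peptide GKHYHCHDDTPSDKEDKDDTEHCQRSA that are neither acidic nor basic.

11

Acidic: D, E. Basic: K, R, H. All other residues are neither.
Matching residues: G1, Y4, C6, T10, P11, S12, T20, C23, Q24, S26, A27.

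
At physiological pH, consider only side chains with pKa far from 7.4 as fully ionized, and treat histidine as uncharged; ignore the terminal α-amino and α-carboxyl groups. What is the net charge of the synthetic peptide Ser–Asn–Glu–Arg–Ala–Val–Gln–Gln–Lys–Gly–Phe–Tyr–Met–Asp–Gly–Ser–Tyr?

0

Near pH 7.4, K and R contribute +1 each, D and E contribute −1 each, and every other side chain (His included, as stated) is uncharged.
Positive (K, R): Arg4, Lys9 → +2.
Negative (D, E): Glu3, Asp14 → −2.
Net charge = (+2) + (−2) = 0.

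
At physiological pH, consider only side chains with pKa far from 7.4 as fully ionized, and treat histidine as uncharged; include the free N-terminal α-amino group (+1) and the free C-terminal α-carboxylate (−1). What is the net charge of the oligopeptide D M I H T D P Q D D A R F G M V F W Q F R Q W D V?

The side chains ionized at physiological pH are Lys/Arg (+1) and Asp/Glu (−1); with His treated as neutral, nothing else contributes.
Positive (K, R): R12, R21 → +2.
Negative (D, E): D1, D6, D9, D10, D24 → −5.
The N-terminus (+1) and C-terminus (−1) cancel.
Net charge = (+2) + (−5) = −3.

-3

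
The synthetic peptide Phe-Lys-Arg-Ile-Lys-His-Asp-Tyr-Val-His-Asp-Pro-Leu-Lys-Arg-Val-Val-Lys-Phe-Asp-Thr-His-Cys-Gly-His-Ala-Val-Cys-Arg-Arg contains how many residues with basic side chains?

K, R, and H are the three residues with basic side chains (ε-amine, guanidinium, and imidazole respectively).
Matching residues: Lys2, Arg3, Lys5, His6, His10, Lys14, Arg15, Lys18, His22, His25, Arg29, Arg30.

12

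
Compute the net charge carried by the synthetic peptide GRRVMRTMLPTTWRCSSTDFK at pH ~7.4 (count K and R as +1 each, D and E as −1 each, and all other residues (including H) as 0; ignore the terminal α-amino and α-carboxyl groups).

+4

Positive (K, R): R2, R3, R6, R14, K21 → +5.
Negative (D, E): D19 → −1.
Net charge = (+5) + (−1) = +4.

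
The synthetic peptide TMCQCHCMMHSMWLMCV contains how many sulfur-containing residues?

Only Cys (C) and Met (M) have a sulfur atom in the side chain.
Matching residues: M2, C3, C5, C7, M8, M9, M12, M15, C16.

9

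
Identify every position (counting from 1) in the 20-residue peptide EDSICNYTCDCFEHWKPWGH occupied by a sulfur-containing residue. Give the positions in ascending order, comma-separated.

5, 9, 11

Matching residues: C5, C9, C11.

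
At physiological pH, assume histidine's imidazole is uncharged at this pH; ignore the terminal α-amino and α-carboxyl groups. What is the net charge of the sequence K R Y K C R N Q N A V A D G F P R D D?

At pH ~7.4 the Lys and Arg side chains are protonated (+1), the Asp and Glu side chains are deprotonated (−1), and with His taken as neutral all other side chains carry no charge.
Positive (K, R): K1, R2, K4, R6, R17 → +5.
Negative (D, E): D13, D18, D19 → −3.
Net charge = (+5) + (−3) = +2.

+2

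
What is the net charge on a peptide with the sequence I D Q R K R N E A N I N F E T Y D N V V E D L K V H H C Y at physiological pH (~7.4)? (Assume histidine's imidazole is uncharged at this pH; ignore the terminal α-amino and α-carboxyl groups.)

Near pH 7.4, K and R contribute +1 each, D and E contribute −1 each, and every other side chain (His included, as stated) is uncharged.
Positive (K, R): R4, K5, R6, K24 → +4.
Negative (D, E): D2, E8, E14, D17, E21, D22 → −6.
Net charge = (+4) + (−6) = −2.

-2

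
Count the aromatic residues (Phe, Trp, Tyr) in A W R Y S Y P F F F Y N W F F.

Matching residues: W2, Y4, Y6, F8, F9, F10, Y11, W13, F14, F15.

10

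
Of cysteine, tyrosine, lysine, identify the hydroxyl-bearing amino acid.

The –OH-bearing residues are Ser, Thr (aliphatic alcohols), and Tyr (phenol).
Of the listed options, only tyrosine belongs to this group.

tyrosine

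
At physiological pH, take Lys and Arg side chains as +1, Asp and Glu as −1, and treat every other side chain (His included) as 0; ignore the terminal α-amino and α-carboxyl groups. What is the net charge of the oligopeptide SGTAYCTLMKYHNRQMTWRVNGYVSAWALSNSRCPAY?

+4

Positive (K, R): K10, R14, R19, R33 → +4.
Negative (D, E): none → −0.
Net charge = (+4) + (−0) = +4.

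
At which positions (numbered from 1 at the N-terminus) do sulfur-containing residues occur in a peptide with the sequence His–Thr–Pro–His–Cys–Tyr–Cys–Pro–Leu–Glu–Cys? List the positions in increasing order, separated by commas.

Cysteine (C, thiol) and methionine (M, thioether) are the two sulfur-containing amino acids.
Matching residues: Cys5, Cys7, Cys11.

5, 7, 11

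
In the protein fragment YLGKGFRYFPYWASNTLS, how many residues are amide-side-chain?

Only N (asparagine) and Q (glutamine) carry a side-chain carboxamide.
Matching residues: N15.

1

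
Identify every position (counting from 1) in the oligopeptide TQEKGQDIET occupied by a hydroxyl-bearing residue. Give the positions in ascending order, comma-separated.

S, T, and Y are the three residues with a side-chain hydroxyl.
Matching residues: T1, T10.

1, 10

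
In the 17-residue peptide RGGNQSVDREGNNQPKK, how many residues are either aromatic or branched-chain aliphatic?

Aromatic: F, W, Y. Branched-chain aliphatic: I, L, V.
Aromatic residues here: none (0).
Branched-chain aliphatic residues here: V7 (1).
The two groups share no amino acid, so total = 0 + 1 = 1.

1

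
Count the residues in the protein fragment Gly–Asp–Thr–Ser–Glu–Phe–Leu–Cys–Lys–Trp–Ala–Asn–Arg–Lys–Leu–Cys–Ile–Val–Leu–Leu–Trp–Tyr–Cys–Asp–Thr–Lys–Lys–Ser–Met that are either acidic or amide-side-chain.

Acidic: D, E. Amide-side-chain: N, Q.
Acidic residues here: Asp2, Glu5, Asp24 (3).
Amide-side-chain residues here: Asn12 (1).
The two groups share no amino acid, so total = 3 + 1 = 4.

4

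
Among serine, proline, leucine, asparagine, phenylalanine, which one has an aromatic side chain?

phenylalanine

F, W, and Y each carry an aromatic ring on the side chain.
Of the listed options, only phenylalanine belongs to this group.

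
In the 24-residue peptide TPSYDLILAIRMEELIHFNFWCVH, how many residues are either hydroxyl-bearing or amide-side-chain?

4

Hydroxyl-bearing: S, T, Y. Amide-side-chain: N, Q.
Hydroxyl-bearing residues here: T1, S3, Y4 (3).
Amide-side-chain residues here: N19 (1).
The two groups share no amino acid, so total = 3 + 1 = 4.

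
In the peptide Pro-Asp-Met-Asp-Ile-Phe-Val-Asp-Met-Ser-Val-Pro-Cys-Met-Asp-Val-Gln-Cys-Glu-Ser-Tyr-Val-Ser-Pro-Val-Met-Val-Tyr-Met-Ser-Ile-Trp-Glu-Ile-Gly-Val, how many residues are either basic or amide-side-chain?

Basic: H, K, R. Amide-side-chain: N, Q.
Basic residues here: none (0).
Amide-side-chain residues here: Gln17 (1).
The two groups share no amino acid, so total = 0 + 1 = 1.

1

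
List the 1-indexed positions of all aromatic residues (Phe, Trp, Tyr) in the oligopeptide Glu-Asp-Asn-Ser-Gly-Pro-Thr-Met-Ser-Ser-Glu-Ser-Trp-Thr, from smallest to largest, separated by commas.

Matching residues: Trp13.

13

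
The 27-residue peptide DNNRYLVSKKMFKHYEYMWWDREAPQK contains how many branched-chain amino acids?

2

Valine (V), leucine (L), and isoleucine (I) are the branched-chain amino acids.
Matching residues: L6, V7.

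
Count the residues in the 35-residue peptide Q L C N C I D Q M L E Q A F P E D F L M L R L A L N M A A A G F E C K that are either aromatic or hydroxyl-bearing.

Aromatic: F, W, Y. Hydroxyl-bearing: S, T, Y.
Aromatic residues here: F14, F18, F32 (3).
Hydroxyl-bearing residues here: none (0).
(Y belongs to both groups, but none appear in this sequence.) Total = 3 + 0 = 3.

3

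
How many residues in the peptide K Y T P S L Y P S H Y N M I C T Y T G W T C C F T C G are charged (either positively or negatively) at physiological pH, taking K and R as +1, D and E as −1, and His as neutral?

Charged side chains at pH ~7.4: K, R (positive); D, E (negative).
Matching residues: K1.

1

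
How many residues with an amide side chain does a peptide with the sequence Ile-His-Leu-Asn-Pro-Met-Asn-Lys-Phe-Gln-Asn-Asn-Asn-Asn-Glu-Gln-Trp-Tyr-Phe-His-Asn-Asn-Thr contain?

The amide-side-chain residues are Asn (N) and Gln (Q).
Matching residues: Asn4, Asn7, Gln10, Asn11, Asn12, Asn13, Asn14, Gln16, Asn21, Asn22.

10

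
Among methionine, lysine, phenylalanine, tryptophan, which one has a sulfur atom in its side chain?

methionine

The sulfur-bearing residues are cysteine (–SH) and methionine (–S–CH₃).
Of the listed options, only methionine belongs to this group.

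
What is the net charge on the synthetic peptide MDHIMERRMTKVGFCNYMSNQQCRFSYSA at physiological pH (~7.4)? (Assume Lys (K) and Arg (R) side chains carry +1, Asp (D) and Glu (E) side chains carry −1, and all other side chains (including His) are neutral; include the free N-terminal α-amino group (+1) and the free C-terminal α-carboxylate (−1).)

Positive (K, R): R7, R8, K11, R24 → +4.
Negative (D, E): D2, E6 → −2.
The N-terminus (+1) and C-terminus (−1) cancel.
Net charge = (+4) + (−2) = +2.

+2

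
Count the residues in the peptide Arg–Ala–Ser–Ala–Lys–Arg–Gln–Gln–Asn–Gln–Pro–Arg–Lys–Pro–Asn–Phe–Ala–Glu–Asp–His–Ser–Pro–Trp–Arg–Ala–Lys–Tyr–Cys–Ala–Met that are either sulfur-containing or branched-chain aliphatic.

Sulfur-containing: C, M. Branched-chain aliphatic: I, L, V.
Sulfur-containing residues here: Cys28, Met30 (2).
Branched-chain aliphatic residues here: none (0).
The two groups share no amino acid, so total = 2 + 0 = 2.

2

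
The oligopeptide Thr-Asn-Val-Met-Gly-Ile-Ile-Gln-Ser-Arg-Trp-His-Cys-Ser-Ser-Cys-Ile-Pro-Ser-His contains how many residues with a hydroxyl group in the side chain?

5

The –OH-bearing residues are Ser, Thr (aliphatic alcohols), and Tyr (phenol).
Matching residues: Thr1, Ser9, Ser14, Ser15, Ser19.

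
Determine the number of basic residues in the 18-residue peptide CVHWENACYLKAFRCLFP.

Lysine (K), arginine (R), and histidine (H) have basic, nitrogen-containing side chains.
Matching residues: H3, K11, R14.

3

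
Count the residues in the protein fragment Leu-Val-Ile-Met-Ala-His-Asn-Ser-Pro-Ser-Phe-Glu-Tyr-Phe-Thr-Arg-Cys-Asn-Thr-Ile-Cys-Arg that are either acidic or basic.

4

Acidic: D, E. Basic: H, K, R.
Acidic residues here: Glu12 (1).
Basic residues here: His6, Arg16, Arg22 (3).
The two groups share no amino acid, so total = 1 + 3 = 4.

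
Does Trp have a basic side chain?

Lysine (K), arginine (R), and histidine (H) have basic, nitrogen-containing side chains.
Tryptophan is not in this group.

No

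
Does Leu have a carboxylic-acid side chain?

No

Only D (aspartate) and E (glutamate) carry a side-chain carboxylic acid.
Leucine is not in this group.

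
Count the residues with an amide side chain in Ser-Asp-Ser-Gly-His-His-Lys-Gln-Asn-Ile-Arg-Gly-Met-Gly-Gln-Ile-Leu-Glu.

3

The amide-side-chain residues are Asn (N) and Gln (Q).
Matching residues: Gln8, Asn9, Gln15.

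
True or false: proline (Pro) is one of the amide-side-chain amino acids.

Asparagine (N) and glutamine (Q) have uncharged amide side chains.
Proline is not in this group.

False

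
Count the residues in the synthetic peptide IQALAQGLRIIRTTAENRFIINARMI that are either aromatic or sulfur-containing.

2

Aromatic: F, W, Y. Sulfur-containing: C, M.
Aromatic residues here: F19 (1).
Sulfur-containing residues here: M25 (1).
The two groups share no amino acid, so total = 1 + 1 = 2.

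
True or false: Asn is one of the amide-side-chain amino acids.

The amide-side-chain residues are Asn (N) and Gln (Q).
Asparagine is in this group.

True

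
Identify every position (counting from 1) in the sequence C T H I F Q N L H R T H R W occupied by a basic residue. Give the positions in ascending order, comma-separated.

3, 9, 10, 12, 13

The basic amino acids are Lys (K), Arg (R), and His (H).
Matching residues: H3, H9, R10, H12, R13.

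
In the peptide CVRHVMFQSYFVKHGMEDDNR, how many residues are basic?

5

K, R, and H are the three residues with basic side chains (ε-amine, guanidinium, and imidazole respectively).
Matching residues: R3, H4, K13, H14, R21.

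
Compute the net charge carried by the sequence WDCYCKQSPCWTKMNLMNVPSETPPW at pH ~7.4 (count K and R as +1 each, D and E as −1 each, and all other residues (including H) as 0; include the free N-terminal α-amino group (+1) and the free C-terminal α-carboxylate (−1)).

0

Positive (K, R): K6, K13 → +2.
Negative (D, E): D2, E22 → −2.
The N-terminus (+1) and C-terminus (−1) cancel.
Net charge = (+2) + (−2) = 0.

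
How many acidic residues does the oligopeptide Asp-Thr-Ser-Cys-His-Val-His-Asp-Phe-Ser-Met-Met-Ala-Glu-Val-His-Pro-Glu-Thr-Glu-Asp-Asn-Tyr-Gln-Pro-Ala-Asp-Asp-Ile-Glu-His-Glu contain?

Only D (aspartate) and E (glutamate) carry a side-chain carboxylic acid.
Matching residues: Asp1, Asp8, Glu14, Glu18, Glu20, Asp21, Asp27, Asp28, Glu30, Glu32.

10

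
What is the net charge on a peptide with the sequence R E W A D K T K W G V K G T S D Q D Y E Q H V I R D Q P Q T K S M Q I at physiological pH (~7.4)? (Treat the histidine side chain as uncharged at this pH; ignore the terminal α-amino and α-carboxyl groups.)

0

At pH ~7.4 the Lys and Arg side chains are protonated (+1), the Asp and Glu side chains are deprotonated (−1), and with His taken as neutral all other side chains carry no charge.
Positive (K, R): R1, K6, K8, K12, R25, K31 → +6.
Negative (D, E): E2, D5, D16, D18, E20, D26 → −6.
Net charge = (+6) + (−6) = 0.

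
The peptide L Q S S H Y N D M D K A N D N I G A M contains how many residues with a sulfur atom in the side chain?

The sulfur-bearing residues are cysteine (–SH) and methionine (–S–CH₃).
Matching residues: M9, M19.

2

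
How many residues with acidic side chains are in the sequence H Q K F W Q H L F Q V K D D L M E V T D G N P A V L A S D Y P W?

5

Only D (aspartate) and E (glutamate) carry a side-chain carboxylic acid.
Matching residues: D13, D14, E17, D20, D29.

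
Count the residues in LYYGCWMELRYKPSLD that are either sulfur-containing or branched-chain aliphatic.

Sulfur-containing: C, M. Branched-chain aliphatic: I, L, V.
Sulfur-containing residues here: C5, M7 (2).
Branched-chain aliphatic residues here: L1, L9, L15 (3).
The two groups share no amino acid, so total = 2 + 3 = 5.

5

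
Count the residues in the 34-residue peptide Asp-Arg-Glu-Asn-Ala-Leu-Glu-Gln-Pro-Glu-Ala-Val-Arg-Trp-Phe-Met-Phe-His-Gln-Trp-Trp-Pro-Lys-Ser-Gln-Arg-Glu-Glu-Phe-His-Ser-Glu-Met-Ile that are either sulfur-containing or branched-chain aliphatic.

5

Sulfur-containing: C, M. Branched-chain aliphatic: I, L, V.
Sulfur-containing residues here: Met16, Met33 (2).
Branched-chain aliphatic residues here: Leu6, Val12, Ile34 (3).
The two groups share no amino acid, so total = 2 + 3 = 5.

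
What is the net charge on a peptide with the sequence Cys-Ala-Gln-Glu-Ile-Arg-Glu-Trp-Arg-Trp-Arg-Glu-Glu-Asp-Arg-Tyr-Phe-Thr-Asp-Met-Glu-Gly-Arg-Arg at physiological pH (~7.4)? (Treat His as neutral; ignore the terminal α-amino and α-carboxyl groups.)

The side chains ionized at physiological pH are Lys/Arg (+1) and Asp/Glu (−1); with His treated as neutral, nothing else contributes.
Positive (K, R): Arg6, Arg9, Arg11, Arg15, Arg23, Arg24 → +6.
Negative (D, E): Glu4, Glu7, Glu12, Glu13, Asp14, Asp19, Glu21 → −7.
Net charge = (+6) + (−7) = −1.

-1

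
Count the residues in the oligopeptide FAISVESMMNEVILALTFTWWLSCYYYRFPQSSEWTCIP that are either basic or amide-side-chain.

Basic: H, K, R. Amide-side-chain: N, Q.
Basic residues here: R28 (1).
Amide-side-chain residues here: N10, Q31 (2).
The two groups share no amino acid, so total = 1 + 2 = 3.

3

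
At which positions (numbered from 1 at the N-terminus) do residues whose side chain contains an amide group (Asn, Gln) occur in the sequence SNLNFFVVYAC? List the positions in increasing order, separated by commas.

2, 4

Matching residues: N2, N4.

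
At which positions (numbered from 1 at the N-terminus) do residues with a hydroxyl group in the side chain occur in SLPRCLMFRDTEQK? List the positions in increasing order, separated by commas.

1, 11

The –OH-bearing residues are Ser, Thr (aliphatic alcohols), and Tyr (phenol).
Matching residues: S1, T11.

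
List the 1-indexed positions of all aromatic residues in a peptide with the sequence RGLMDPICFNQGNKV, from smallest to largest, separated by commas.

Phenylalanine (F), tryptophan (W), and tyrosine (Y) have aromatic ring side chains.
Matching residues: F9.

9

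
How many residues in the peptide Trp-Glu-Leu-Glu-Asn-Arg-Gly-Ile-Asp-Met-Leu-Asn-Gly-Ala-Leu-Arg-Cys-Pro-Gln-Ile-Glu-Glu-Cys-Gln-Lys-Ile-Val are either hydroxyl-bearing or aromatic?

1

Hydroxyl-bearing: S, T, Y. Aromatic: F, W, Y.
Hydroxyl-bearing residues here: none (0).
Aromatic residues here: Trp1 (1).
(Y belongs to both groups, but none appear in this sequence.) Total = 0 + 1 = 1.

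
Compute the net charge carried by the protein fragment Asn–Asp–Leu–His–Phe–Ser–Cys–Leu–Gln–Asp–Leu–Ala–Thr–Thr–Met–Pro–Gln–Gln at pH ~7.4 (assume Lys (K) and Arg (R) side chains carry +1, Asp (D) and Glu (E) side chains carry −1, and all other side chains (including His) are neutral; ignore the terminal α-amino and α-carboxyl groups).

Positive (K, R): none → +0.
Negative (D, E): Asp2, Asp10 → −2.
Net charge = (+0) + (−2) = −2.

-2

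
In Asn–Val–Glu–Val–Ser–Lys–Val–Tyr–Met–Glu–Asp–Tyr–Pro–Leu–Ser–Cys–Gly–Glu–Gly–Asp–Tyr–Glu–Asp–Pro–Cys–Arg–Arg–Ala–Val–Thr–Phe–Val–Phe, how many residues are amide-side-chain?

The amide-side-chain residues are Asn (N) and Gln (Q).
Matching residues: Asn1.

1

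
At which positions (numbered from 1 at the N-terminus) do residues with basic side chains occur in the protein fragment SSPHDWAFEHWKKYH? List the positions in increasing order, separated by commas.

K, R, and H are the three residues with basic side chains (ε-amine, guanidinium, and imidazole respectively).
Matching residues: H4, H10, K12, K13, H15.

4, 10, 12, 13, 15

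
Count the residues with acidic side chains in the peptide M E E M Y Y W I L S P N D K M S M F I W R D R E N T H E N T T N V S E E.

8

Only D (aspartate) and E (glutamate) carry a side-chain carboxylic acid.
Matching residues: E2, E3, D13, D22, E24, E28, E35, E36.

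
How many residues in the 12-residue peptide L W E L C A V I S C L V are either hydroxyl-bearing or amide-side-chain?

Hydroxyl-bearing: S, T, Y. Amide-side-chain: N, Q.
Hydroxyl-bearing residues here: S9 (1).
Amide-side-chain residues here: none (0).
The two groups share no amino acid, so total = 1 + 0 = 1.

1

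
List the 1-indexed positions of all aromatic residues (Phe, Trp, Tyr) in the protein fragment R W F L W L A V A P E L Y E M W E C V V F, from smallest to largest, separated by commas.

Matching residues: W2, F3, W5, Y13, W16, F21.

2, 3, 5, 13, 16, 21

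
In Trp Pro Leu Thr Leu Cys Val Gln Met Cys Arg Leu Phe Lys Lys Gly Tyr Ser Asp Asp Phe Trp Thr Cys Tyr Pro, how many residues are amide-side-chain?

Only N (asparagine) and Q (glutamine) carry a side-chain carboxamide.
Matching residues: Gln8.

1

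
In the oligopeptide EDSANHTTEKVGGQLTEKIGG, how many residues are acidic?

4

Only D (aspartate) and E (glutamate) carry a side-chain carboxylic acid.
Matching residues: E1, D2, E9, E17.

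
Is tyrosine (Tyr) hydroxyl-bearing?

The –OH-bearing residues are Ser, Thr (aliphatic alcohols), and Tyr (phenol).
Tyrosine is in this group.

Yes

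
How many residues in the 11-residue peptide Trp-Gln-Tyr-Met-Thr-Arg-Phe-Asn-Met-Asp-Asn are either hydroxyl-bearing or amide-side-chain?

Hydroxyl-bearing: S, T, Y. Amide-side-chain: N, Q.
Hydroxyl-bearing residues here: Tyr3, Thr5 (2).
Amide-side-chain residues here: Gln2, Asn8, Asn11 (3).
The two groups share no amino acid, so total = 2 + 3 = 5.

5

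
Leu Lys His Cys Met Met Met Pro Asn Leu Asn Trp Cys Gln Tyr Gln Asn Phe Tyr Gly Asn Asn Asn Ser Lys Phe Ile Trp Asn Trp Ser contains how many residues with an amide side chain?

Only N (asparagine) and Q (glutamine) carry a side-chain carboxamide.
Matching residues: Asn9, Asn11, Gln14, Gln16, Asn17, Asn21, Asn22, Asn23, Asn29.

9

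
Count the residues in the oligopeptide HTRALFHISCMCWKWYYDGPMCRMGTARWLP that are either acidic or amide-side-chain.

1

Acidic: D, E. Amide-side-chain: N, Q.
Acidic residues here: D18 (1).
Amide-side-chain residues here: none (0).
The two groups share no amino acid, so total = 1 + 0 = 1.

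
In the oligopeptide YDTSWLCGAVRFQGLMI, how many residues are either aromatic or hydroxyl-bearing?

5

Aromatic: F, W, Y. Hydroxyl-bearing: S, T, Y.
Aromatic residues here: Y1, W5, F12 (3).
Hydroxyl-bearing residues here: Y1, T3, S4 (3).
Y is in both groups, so the 1 Y residue must not be double-counted.
Total = 3 + 3 − 1 = 5.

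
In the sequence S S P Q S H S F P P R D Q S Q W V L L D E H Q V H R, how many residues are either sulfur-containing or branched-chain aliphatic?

Sulfur-containing: C, M. Branched-chain aliphatic: I, L, V.
Sulfur-containing residues here: none (0).
Branched-chain aliphatic residues here: V17, L18, L19, V24 (4).
The two groups share no amino acid, so total = 0 + 4 = 4.

4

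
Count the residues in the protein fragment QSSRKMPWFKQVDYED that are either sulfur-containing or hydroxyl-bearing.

Sulfur-containing: C, M. Hydroxyl-bearing: S, T, Y.
Sulfur-containing residues here: M6 (1).
Hydroxyl-bearing residues here: S2, S3, Y14 (3).
The two groups share no amino acid, so total = 1 + 3 = 4.

4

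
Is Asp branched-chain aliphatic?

Valine (V), leucine (L), and isoleucine (I) are the branched-chain amino acids.
Aspartate is not in this group.

No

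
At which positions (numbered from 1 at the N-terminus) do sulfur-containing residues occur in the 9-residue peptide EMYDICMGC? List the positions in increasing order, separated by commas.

2, 6, 7, 9

Only Cys (C) and Met (M) have a sulfur atom in the side chain.
Matching residues: M2, C6, M7, C9.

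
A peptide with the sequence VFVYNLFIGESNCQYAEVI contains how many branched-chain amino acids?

6

Valine (V), leucine (L), and isoleucine (I) are the branched-chain amino acids.
Matching residues: V1, V3, L6, I8, V18, I19.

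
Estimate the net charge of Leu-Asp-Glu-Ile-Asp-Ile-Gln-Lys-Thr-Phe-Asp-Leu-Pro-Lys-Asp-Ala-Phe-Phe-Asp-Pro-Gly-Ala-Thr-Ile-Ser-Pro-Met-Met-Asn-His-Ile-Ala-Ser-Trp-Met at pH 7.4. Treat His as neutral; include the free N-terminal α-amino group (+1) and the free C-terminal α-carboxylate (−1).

Near pH 7.4, K and R contribute +1 each, D and E contribute −1 each, and every other side chain (His included, as stated) is uncharged.
Positive (K, R): Lys8, Lys14 → +2.
Negative (D, E): Asp2, Glu3, Asp5, Asp11, Asp15, Asp19 → −6.
The N-terminus (+1) and C-terminus (−1) cancel.
Net charge = (+2) + (−6) = −4.

-4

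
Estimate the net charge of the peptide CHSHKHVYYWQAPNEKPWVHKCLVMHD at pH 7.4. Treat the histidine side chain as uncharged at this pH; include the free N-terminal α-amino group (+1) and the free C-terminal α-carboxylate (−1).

Near pH 7.4, K and R contribute +1 each, D and E contribute −1 each, and every other side chain (His included, as stated) is uncharged.
Positive (K, R): K5, K16, K21 → +3.
Negative (D, E): E15, D27 → −2.
The N-terminus (+1) and C-terminus (−1) cancel.
Net charge = (+3) + (−2) = +1.

+1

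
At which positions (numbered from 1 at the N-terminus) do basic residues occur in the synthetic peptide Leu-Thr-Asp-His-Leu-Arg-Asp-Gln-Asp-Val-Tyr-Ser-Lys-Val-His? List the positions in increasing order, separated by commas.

4, 6, 13, 15

The basic amino acids are Lys (K), Arg (R), and His (H).
Matching residues: His4, Arg6, Lys13, His15.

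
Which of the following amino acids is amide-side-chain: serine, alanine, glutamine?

glutamine

Asparagine (N) and glutamine (Q) have uncharged amide side chains.
Of the listed options, only glutamine belongs to this group.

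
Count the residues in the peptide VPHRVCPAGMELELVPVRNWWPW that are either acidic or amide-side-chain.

3

Acidic: D, E. Amide-side-chain: N, Q.
Acidic residues here: E11, E13 (2).
Amide-side-chain residues here: N19 (1).
The two groups share no amino acid, so total = 2 + 1 = 3.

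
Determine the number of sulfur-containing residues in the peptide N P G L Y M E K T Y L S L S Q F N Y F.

Only Cys (C) and Met (M) have a sulfur atom in the side chain.
Matching residues: M6.

1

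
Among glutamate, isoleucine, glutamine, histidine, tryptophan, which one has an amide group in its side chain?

glutamine

The amide-side-chain residues are Asn (N) and Gln (Q).
Of the listed options, only glutamine belongs to this group.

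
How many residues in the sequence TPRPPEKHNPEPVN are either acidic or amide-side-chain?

Acidic: D, E. Amide-side-chain: N, Q.
Acidic residues here: E6, E11 (2).
Amide-side-chain residues here: N9, N14 (2).
The two groups share no amino acid, so total = 2 + 2 = 4.

4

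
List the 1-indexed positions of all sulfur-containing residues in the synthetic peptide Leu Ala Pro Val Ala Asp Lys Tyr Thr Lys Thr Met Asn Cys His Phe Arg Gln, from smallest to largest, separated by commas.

12, 14

Only Cys (C) and Met (M) have a sulfur atom in the side chain.
Matching residues: Met12, Cys14.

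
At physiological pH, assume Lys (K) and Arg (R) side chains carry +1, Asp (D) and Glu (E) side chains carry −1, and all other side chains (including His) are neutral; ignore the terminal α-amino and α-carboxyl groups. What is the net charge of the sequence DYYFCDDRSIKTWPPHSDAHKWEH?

-2

Positive (K, R): R8, K11, K21 → +3.
Negative (D, E): D1, D6, D7, D18, E23 → −5.
Net charge = (+3) + (−5) = −2.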